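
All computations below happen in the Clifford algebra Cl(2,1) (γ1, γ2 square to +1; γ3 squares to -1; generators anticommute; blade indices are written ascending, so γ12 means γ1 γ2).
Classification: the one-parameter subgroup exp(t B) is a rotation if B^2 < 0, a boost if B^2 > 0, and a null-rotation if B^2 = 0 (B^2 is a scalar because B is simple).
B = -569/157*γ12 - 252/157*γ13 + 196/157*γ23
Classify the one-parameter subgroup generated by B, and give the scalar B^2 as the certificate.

B^2 term by term: the squares give (-569/157)^2*(γ12)^2 + (-252/157)^2*(γ13)^2 + (196/157)^2*(γ23)^2 = 323761/24649*(-1) + 63504/24649*(+1) + 38416/24649*(+1) = -9 (each basis 2-blade squares to minus the product of its generators' squares); cross terms between blades sharing an index anticommute and cancel. So B^2 = -9.
Answer: rotation, certificate B^2 = -9. The invariant at work: B^2 = -9 is unchanged by conjugation, hence its sign classifies the subgroup whatever basis B is written in.


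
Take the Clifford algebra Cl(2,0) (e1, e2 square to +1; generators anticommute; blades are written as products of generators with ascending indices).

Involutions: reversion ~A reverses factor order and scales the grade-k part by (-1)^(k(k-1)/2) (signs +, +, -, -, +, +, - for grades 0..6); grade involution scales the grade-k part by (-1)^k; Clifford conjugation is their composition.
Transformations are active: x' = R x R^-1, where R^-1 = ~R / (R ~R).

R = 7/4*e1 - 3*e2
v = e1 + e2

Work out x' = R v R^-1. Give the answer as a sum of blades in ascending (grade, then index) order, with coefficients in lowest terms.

~R = 7/4*e1 - 3*e2, and R ~R = 193/16, so R^-1 = ~R / (193/16).
R v = -5/4 + 19/4*e1 e2
Answer: -263/193*e1 - 73/193*e2


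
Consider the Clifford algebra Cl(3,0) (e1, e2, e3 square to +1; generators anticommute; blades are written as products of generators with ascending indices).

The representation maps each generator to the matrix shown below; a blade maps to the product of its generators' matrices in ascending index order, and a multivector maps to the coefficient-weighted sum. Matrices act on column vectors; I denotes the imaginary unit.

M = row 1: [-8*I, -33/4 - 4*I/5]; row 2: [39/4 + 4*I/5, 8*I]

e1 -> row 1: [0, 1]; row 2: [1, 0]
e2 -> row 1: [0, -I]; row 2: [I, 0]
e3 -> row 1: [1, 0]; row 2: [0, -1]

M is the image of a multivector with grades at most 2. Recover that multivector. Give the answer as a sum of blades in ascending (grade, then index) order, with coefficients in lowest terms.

Method: 1, rho(e1), rho(e2), rho(e3) form a trace-orthogonal basis of the 2x2 complex matrices (tr(X Y) = 2 if X = Y, else 0), so M = m0*1 + m1*rho(e1) + m2*rho(e2) + m3*rho(e3) with m0 = tr(M)/2 = 0, m1 = tr(M rho(e1))/2 = 3/4, m2 = tr(M rho(e2))/2 = 4/5 - 9*I, m3 = tr(M rho(e3))/2 = -8*I.
Multiplying table entries, the bivector images are rho(e1 e2) = I*rho(e3), rho(e1 e3) = -I*rho(e2), rho(e2 e3) = I*rho(e1); with real blade coefficients the real parts of m0..m3 are the coefficients of 1, e1, e2, e3 and the imaginary parts give the bivectors (e2 e3: Im m1, e1 e3: -Im m2, e1 e2: Im m3).
Answer: 3/4*e1 + 4/5*e2 - 8*e1 e2 + 9*e1 e3


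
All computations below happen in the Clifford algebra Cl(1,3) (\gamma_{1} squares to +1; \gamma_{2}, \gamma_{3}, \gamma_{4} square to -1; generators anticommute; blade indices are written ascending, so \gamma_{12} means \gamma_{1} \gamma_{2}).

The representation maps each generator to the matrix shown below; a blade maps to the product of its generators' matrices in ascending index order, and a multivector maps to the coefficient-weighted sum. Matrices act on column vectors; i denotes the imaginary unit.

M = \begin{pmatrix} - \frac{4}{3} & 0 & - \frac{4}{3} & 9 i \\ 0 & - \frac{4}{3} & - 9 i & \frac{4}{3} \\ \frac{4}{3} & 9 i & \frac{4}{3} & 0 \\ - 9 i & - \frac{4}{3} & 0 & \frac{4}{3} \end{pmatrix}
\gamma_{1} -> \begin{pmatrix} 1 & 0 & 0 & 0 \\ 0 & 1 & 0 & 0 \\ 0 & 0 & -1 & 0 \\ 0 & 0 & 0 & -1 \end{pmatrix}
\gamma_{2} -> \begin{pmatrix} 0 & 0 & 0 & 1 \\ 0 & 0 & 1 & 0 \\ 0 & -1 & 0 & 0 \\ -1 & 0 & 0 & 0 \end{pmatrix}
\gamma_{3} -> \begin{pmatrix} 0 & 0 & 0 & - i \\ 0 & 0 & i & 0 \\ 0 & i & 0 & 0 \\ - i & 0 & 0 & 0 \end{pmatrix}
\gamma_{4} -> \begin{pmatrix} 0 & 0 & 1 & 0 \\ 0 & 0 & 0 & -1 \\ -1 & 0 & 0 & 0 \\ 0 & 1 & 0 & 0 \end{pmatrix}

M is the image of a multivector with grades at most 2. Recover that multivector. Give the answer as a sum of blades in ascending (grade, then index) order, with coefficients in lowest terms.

Method: the blade images are trace-orthogonal — tr(rho(e_A) rho(e_B)^-1) = 4 if A = B and 0 otherwise — and rho(e_A)^-1 = (e_A)^2 * rho(e_A) with (e_A)^2 = +1 or -1, so the coefficient of e_A in the preimage is (e_A)^2 * tr(M rho(e_A))/4.
Nonzero projections over blades of grade <= 2: \gamma_{1}: (\gamma_{1})^2 = +1, tr(M rho(\gamma_{1})) = - \frac{16}{3}, coefficient -\frac{4}{3}; \gamma_{4}: (\gamma_{4})^2 = -1, tr(M rho(\gamma_{4})) = \frac{16}{3}, coefficient -\frac{4}{3}; \gamma_{13}: (\gamma_{13})^2 = +1, tr(M rho(\gamma_{13})) = -36, coefficient -9. Every other blade of grade <= 2 projects to 0.
Answer: -\frac{4}{3} \gamma_{1} - \frac{4}{3} \gamma_{4} - 9 \gamma_{13}


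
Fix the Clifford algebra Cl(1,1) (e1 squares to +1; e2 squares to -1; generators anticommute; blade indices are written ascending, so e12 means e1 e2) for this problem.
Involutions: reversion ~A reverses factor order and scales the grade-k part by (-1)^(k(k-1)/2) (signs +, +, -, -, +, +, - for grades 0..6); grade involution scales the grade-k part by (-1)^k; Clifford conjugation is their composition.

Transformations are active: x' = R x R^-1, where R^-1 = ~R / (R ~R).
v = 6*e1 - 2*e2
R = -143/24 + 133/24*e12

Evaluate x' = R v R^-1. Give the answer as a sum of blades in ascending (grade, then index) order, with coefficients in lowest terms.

~R = -143/24 - 133/24*e12, and R ~R = 115/24, so R^-1 = ~R / (115/24).
R v = -74/3*e1 - 64/3*e2
Answer: 19094/345*e1 + 18994/345*e2


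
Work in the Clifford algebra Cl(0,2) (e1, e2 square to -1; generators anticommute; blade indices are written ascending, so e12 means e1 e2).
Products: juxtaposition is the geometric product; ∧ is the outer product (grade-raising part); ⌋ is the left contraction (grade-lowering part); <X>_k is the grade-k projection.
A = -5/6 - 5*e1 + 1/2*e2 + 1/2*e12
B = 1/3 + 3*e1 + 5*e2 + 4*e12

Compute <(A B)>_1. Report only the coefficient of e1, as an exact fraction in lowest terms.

step 1: 92/9 - 14/3*e1 + 35/2*e2 - 89/3*e12
step 2: -14/3*e1 + 35/2*e2
Answer: -14/3


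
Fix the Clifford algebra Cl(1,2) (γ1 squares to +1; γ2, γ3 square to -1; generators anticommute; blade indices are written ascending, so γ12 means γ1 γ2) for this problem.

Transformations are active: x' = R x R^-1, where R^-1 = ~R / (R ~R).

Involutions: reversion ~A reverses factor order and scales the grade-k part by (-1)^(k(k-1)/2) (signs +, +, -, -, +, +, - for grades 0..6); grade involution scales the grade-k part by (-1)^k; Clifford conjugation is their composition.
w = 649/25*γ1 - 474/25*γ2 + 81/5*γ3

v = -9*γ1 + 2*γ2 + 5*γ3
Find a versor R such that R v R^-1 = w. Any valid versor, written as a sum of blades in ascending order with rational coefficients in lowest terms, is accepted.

Key observation: q(v) = q(w) = 52 (sandwiches preserve the norm), so R = v + w = 424/25*γ1 - 424/25*γ2 + 106/5*γ3 works whenever it is invertible — the component of v along it is kept and (v - w)/2 reverses, sending v to w.
Answer: 424/25*γ1 - 424/25*γ2 + 106/5*γ3


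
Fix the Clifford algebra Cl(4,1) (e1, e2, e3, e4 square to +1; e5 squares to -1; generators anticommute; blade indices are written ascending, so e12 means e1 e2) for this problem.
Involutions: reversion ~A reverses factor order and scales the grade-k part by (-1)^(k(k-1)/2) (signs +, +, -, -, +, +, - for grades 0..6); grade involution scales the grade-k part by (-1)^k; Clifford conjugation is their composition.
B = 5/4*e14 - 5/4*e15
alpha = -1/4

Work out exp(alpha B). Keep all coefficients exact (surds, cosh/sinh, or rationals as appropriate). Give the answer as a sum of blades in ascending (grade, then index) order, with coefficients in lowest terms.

B^2 term by term: the squares give (5/4)^2*(e14)^2 + (-5/4)^2*(e15)^2 = 25/16*(-1) + 25/16*(+1) = 0 (each basis 2-blade squares to minus the product of its generators' squares); cross terms between blades sharing an index anticommute and cancel. So B^2 = 0.
B^2 = 0, so the series closes: exp(alpha B) = 1 + alpha B (parabolic case).
Answer: 1 - 5/16*e14 + 5/16*e15


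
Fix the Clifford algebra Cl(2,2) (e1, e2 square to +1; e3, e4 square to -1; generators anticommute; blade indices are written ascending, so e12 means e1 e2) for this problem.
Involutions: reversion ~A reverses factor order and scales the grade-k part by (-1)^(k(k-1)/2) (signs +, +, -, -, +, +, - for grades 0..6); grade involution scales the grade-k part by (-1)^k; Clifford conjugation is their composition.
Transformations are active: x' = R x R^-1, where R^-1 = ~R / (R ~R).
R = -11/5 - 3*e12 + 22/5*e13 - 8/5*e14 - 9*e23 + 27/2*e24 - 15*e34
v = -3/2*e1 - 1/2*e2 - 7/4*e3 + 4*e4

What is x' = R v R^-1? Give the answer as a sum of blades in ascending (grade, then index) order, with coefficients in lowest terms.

~R = -11/5 + 3*e12 - 22/5*e13 + 8/5*e14 + 9*e23 - 27/2*e24 + 15*e34, and R ~R = -4633/100, so R^-1 = ~R / (-4633/100).
R v = 189/10*e1 - 1463/20*e2 + 1319/20*e3 + 109/5*e4 + 419/20*e123 - 661/20*e124 + 373/10*e134 - 39/8*e234
Answer: 441/9266*e1 - 1301/82*e2 + 7297/452*e3 + 12829/4633*e4


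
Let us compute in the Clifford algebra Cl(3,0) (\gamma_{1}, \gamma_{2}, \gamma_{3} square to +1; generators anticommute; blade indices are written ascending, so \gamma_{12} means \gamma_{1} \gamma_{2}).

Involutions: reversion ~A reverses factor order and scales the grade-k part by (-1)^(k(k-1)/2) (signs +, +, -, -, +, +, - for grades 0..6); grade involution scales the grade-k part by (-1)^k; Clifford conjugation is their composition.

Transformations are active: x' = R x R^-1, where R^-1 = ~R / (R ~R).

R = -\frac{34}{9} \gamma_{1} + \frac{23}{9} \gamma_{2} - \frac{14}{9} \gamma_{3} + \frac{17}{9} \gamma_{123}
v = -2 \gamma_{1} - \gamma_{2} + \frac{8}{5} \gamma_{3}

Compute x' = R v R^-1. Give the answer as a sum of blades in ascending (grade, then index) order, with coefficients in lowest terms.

~R = -\frac{34}{9} \gamma_{1} + \frac{23}{9} \gamma_{2} - \frac{14}{9} \gamma_{3} - \frac{17}{9} \gamma_{123}, and R ~R = \frac{2170}{81}, so R^-1 = ~R / (\frac{2170}{81}).
R v = \frac{113}{45} + \frac{536}{45} \gamma_{12} - \frac{109}{15} \gamma_{13} - \frac{56}{45} \gamma_{23}
Answer: \frac{6056}{5425} \gamma_{1} + \frac{13583}{5425} \gamma_{2} - \frac{46}{217} \gamma_{3}


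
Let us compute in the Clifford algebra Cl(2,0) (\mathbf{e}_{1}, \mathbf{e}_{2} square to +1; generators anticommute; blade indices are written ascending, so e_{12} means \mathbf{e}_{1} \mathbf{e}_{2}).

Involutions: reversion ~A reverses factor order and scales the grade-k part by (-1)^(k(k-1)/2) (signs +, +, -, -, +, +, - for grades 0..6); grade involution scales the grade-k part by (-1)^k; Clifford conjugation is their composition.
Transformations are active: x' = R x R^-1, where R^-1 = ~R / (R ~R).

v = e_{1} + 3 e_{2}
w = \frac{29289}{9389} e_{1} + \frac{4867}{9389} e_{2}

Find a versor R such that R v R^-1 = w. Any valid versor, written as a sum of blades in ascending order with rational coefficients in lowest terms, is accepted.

Here q(v) = q(w) = 10; the classical choice R = v + w = \frac{38678}{9389} e_{1} + \frac{33034}{9389} e_{2} then realises v -> w under the sandwich.
Answer: \frac{38678}{9389} e_{1} + \frac{33034}{9389} e_{2}


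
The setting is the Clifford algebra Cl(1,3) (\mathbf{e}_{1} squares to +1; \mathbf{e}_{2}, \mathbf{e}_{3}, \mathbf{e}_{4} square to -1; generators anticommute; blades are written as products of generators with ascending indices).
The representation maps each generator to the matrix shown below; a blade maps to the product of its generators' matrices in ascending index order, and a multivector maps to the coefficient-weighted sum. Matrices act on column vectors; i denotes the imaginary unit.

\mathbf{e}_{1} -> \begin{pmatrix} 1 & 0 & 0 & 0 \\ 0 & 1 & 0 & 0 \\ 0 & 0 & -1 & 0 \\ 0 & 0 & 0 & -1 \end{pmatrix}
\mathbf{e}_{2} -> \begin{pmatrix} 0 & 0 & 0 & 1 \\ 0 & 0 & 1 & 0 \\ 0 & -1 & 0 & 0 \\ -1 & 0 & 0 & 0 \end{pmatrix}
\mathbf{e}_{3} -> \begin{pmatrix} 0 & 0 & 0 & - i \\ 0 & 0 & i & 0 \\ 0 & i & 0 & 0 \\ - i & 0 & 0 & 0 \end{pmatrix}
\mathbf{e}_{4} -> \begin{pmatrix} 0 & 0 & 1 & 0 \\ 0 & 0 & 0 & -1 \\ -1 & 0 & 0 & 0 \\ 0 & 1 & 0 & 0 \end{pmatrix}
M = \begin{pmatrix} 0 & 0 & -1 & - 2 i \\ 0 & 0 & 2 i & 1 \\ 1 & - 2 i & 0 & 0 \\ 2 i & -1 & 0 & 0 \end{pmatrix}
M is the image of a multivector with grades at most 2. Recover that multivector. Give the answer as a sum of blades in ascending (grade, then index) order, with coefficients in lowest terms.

Method: the blade images are trace-orthogonal — tr(rho(e_A) rho(e_B)^-1) = 4 if A = B and 0 otherwise — and rho(e_A)^-1 = (e_A)^2 * rho(e_A) with (e_A)^2 = +1 or -1, so the coefficient of e_A in the preimage is (e_A)^2 * tr(M rho(e_A))/4.
Nonzero projections over blades of grade <= 2: e_{4}: (e_{4})^2 = -1, tr(M rho(e_{4})) = 4, coefficient -1; e_{1} e_{3}: (e_{1} e_{3})^2 = +1, tr(M rho(e_{1} e_{3})) = 8, coefficient 2. Every other blade of grade <= 2 projects to 0.
Answer: -e_{4} + 2 e_{1} e_{3}


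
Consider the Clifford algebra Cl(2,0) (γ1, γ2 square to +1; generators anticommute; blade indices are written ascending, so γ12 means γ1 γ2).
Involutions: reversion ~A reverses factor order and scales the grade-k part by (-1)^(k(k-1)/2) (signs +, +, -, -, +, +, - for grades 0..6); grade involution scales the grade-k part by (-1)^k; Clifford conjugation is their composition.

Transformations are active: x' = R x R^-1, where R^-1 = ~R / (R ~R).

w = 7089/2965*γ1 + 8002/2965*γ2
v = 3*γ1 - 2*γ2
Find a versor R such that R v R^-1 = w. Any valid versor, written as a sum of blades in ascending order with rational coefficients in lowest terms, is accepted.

Here q(v) = q(w) = 13; the classical choice R = v + w = 15984/2965*γ1 + 2072/2965*γ2 then realises v -> w under the sandwich.
Answer: 15984/2965*γ1 + 2072/2965*γ2


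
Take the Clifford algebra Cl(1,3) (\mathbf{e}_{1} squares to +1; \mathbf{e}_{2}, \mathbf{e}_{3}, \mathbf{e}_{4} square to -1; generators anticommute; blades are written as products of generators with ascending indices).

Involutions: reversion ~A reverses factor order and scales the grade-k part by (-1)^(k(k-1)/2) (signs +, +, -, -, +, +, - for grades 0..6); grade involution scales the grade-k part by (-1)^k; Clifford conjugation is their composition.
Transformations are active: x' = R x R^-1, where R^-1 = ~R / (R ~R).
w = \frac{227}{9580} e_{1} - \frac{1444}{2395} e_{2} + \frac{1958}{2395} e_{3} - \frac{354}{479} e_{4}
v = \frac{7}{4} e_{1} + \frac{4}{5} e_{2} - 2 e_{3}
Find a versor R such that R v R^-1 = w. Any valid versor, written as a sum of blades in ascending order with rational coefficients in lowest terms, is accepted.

Here q(v) = q(w) = -\frac{631}{400}; the classical choice R = v + w = \frac{4248}{2395} e_{1} + \frac{472}{2395} e_{2} - \frac{2832}{2395} e_{3} - \frac{354}{479} e_{4} then realises v -> w under the sandwich.
Answer: \frac{4248}{2395} e_{1} + \frac{472}{2395} e_{2} - \frac{2832}{2395} e_{3} - \frac{354}{479} e_{4}


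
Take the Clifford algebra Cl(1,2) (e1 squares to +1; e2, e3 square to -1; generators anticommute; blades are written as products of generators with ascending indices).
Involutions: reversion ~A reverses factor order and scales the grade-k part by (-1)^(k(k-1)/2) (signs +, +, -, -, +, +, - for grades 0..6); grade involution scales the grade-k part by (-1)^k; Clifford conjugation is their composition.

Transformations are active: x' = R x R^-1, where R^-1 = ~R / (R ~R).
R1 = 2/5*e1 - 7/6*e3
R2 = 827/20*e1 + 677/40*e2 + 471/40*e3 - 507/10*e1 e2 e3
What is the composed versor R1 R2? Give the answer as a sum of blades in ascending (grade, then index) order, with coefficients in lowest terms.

Distribute over the terms of R1 (each basis-blade product reordered to ascending indices, repeated generators contracted through their squares):
(2/5*e1) R2 = 827/50 + 677/100*e1 e2 + 471/100*e1 e3 - 507/25*e2 e3
(-7/6*e3) R2 = 1099/80 - 1183/20*e1 e2 + 5789/120*e1 e3 + 4739/240*e2 e3
Summing the partial products and collecting blades:
Answer: 12111/400 - 2619/50*e1 e2 + 31771/600*e1 e3 - 641/1200*e2 e3


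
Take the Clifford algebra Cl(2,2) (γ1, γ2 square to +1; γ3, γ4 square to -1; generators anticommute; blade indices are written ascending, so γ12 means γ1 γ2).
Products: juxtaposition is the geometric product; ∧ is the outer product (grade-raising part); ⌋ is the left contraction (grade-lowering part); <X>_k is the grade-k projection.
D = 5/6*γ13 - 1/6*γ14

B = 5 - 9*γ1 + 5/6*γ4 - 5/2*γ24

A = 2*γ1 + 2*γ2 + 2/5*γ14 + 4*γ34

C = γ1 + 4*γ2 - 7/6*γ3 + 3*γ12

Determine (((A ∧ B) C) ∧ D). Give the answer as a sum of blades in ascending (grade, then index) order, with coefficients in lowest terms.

step 1: 10*γ1 + 10*γ2 + 18*γ12 + 11/3*γ14 + 5/3*γ24 + 20*γ34 - 5*γ124 - 36*γ134
step 2: -4 + 42*γ1 + 12*γ2 - 56/3*γ4 + 30*γ12 - 35/3*γ13 + 57*γ14 - 35/3*γ23 + 6*γ24 - 36*γ34 - 21*γ123 - 13*γ124 + 437/18*γ134 - 469/18*γ234 - 539/6*γ1234
step 3: -10/3*γ13 + 2/3*γ14 - 10*γ123 + 2*γ124 - 140/9*γ134 - 55/18*γ1234
Answer: -10/3*γ13 + 2/3*γ14 - 10*γ123 + 2*γ124 - 140/9*γ134 - 55/18*γ1234


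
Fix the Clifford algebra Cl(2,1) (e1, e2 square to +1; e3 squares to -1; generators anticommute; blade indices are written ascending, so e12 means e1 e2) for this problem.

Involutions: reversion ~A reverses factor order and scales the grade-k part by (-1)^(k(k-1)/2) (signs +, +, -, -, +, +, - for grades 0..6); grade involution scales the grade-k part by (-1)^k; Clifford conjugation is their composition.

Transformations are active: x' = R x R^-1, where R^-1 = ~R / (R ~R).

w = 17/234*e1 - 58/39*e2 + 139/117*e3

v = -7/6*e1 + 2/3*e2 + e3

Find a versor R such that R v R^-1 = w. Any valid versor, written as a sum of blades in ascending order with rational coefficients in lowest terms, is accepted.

Since q(v) = q(w) = 29/36, the sum R = v + w = -128/117*e1 - 32/39*e2 + 256/117*e3 does the job whenever invertible.
Answer: -128/117*e1 - 32/39*e2 + 256/117*e3


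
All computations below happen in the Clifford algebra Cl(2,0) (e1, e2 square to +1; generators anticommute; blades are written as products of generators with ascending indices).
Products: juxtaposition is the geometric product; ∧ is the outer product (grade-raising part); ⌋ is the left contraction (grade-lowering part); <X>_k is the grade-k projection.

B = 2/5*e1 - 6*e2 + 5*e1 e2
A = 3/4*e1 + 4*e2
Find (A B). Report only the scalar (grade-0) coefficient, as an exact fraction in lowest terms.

step 1: -237/10 - 20*e1 + 15/4*e2 - 61/10*e1 e2
Answer: -237/10


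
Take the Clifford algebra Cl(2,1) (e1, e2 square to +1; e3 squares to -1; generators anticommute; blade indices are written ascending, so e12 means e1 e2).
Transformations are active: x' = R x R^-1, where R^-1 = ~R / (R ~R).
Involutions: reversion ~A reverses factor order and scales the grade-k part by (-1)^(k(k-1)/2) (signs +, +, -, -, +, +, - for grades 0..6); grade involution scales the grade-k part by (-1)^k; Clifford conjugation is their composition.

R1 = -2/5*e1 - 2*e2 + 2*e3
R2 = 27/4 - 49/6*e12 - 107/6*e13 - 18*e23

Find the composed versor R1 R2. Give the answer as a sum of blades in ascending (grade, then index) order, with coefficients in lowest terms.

Distribute over the terms of R1 (each basis-blade product reordered to ascending indices, repeated generators contracted through their squares):
(-2/5*e1) R2 = -27/10*e1 + 49/15*e2 + 107/15*e3 + 36/5*e123
(-2*e2) R2 = -49/3*e1 - 27/2*e2 + 36*e3 - 107/3*e123
(2*e3) R2 = -107/3*e1 - 36*e2 + 27/2*e3 - 49/3*e123
Summing the partial products and collecting blades:
Answer: -547/10*e1 - 1387/30*e2 + 1699/30*e3 - 224/5*e123


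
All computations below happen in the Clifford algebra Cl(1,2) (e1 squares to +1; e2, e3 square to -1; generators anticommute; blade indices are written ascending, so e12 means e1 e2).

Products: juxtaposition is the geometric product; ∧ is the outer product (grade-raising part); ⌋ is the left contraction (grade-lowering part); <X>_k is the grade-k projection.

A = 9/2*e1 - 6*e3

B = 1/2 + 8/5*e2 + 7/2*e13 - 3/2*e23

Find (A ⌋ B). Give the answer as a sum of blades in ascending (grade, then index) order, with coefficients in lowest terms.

step 1: -21*e1 + 9*e2 + 63/4*e3
Answer: -21*e1 + 9*e2 + 63/4*e3


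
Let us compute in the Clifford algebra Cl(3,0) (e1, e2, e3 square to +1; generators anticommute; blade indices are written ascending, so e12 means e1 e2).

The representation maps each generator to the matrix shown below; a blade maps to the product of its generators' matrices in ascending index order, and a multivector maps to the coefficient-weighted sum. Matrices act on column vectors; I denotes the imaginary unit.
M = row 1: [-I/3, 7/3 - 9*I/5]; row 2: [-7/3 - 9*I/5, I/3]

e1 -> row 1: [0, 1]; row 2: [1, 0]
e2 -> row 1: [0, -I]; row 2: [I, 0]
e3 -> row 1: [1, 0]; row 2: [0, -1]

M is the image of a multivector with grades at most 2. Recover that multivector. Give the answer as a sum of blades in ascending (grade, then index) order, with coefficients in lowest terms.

Method: 1, rho(e1), rho(e2), rho(e3) form a trace-orthogonal basis of the 2x2 complex matrices (tr(X Y) = 2 if X = Y, else 0), so M = m0*1 + m1*rho(e1) + m2*rho(e2) + m3*rho(e3) with m0 = tr(M)/2 = 0, m1 = tr(M rho(e1))/2 = -9*I/5, m2 = tr(M rho(e2))/2 = 7*I/3, m3 = tr(M rho(e3))/2 = -I/3.
Multiplying table entries, the bivector images are rho(e12) = I*rho(e3), rho(e13) = -I*rho(e2), rho(e23) = I*rho(e1); with real blade coefficients the real parts of m0..m3 are the coefficients of 1, e1, e2, e3 and the imaginary parts give the bivectors (e23: Im m1, e13: -Im m2, e12: Im m3).
Answer: -1/3*e12 - 7/3*e13 - 9/5*e23


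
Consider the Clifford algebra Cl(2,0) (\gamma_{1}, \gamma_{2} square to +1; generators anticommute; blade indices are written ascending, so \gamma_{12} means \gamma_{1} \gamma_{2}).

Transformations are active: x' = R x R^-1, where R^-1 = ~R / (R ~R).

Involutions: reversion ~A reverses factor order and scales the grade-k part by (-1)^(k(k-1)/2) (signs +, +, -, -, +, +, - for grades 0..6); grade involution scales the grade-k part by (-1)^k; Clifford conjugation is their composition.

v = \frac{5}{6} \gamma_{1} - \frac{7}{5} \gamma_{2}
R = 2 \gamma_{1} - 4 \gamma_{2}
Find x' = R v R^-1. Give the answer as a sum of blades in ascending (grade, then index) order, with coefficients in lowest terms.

~R = 2 \gamma_{1} - 4 \gamma_{2}, and R ~R = 20, so R^-1 = ~R / (20).
R v = \frac{109}{15} + \frac{8}{15} \gamma_{12}
Answer: \frac{31}{50} \gamma_{1} - \frac{113}{75} \gamma_{2}


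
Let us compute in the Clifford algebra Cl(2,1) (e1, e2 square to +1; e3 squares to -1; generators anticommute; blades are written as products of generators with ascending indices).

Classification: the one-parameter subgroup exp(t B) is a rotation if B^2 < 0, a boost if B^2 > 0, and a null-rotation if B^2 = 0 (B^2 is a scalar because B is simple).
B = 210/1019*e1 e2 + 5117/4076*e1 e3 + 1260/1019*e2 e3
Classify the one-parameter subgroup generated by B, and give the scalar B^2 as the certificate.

B^2 term by term: the squares give (210/1019)^2*(e1 e2)^2 + (5117/4076)^2*(e1 e3)^2 + (1260/1019)^2*(e2 e3)^2 = 44100/1038361*(-1) + 26183689/16613776*(+1) + 1587600/1038361*(+1) = 49/16 (each basis 2-blade squares to minus the product of its generators' squares); cross terms between blades sharing an index anticommute and cancel. So B^2 = 49/16.
Answer: boost, certificate B^2 = 49/16. The class reads off the invariant scalar 49/16 directly.


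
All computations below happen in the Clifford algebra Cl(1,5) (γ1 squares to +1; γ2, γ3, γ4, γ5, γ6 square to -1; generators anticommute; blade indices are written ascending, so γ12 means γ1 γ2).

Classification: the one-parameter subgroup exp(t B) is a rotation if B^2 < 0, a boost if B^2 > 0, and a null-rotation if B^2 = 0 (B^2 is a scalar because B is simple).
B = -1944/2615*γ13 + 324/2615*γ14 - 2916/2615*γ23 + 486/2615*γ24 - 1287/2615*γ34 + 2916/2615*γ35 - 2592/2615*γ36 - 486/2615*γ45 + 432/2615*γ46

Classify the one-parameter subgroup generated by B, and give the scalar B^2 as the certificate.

B^2 term by term: the squares give (-1944/2615)^2*(γ13)^2 + (324/2615)^2*(γ14)^2 + (-2916/2615)^2*(γ23)^2 + (486/2615)^2*(γ24)^2 + (-1287/2615)^2*(γ34)^2 + (2916/2615)^2*(γ35)^2 + (-2592/2615)^2*(γ36)^2 + (-486/2615)^2*(γ45)^2 + (432/2615)^2*(γ46)^2 = 3779136/6838225*(+1) + 104976/6838225*(+1) + 8503056/6838225*(-1) + 236196/6838225*(-1) + 1656369/6838225*(-1) + 8503056/6838225*(-1) + 6718464/6838225*(-1) + 236196/6838225*(-1) + 186624/6838225*(-1) = -81/25 (each basis 2-blade squares to minus the product of its generators' squares); cross terms between blades sharing an index anticommute and cancel; the commuting (index-disjoint) pairs give grade-4 terms 2*c*c'*(blade product), which cancel blade by blade — γ1234: 1889568/6838225 - 1889568/6838225 = 0; γ1345: 1889568/6838225 - 1889568/6838225 = 0; γ1346: -1679616/6838225 + 1679616/6838225 = 0; γ2345: 2834352/6838225 - 2834352/6838225 = 0; γ2346: -2519424/6838225 + 2519424/6838225 = 0; γ3456: -2519424/6838225 + 2519424/6838225 = 0 — confirming B is simple. So B^2 = -81/25.
Answer: rotation, certificate B^2 = -81/25. The class reads off the invariant scalar -81/25 directly.


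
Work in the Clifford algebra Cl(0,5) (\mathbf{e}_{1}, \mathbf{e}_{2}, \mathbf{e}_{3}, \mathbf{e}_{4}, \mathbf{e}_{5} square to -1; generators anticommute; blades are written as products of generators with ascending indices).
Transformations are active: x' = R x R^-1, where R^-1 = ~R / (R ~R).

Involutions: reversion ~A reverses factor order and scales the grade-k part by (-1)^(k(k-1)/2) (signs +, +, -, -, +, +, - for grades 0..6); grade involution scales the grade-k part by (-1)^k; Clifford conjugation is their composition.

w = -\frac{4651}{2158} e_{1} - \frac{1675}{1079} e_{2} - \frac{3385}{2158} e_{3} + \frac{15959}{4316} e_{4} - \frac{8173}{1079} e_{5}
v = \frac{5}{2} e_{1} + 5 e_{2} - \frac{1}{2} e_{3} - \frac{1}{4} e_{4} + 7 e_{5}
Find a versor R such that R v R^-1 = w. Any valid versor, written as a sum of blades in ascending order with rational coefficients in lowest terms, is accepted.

Key observation: q(v) = q(w) = -\frac{1289}{16} (sandwiches preserve the norm), so R = v + w = \frac{372}{1079} e_{1} + \frac{3720}{1079} e_{2} - \frac{2232}{1079} e_{3} + \frac{3720}{1079} e_{4} - \frac{620}{1079} e_{5} works whenever it is invertible — the component of v along it is kept and (v - w)/2 reverses, sending v to w.
Answer: \frac{372}{1079} e_{1} + \frac{3720}{1079} e_{2} - \frac{2232}{1079} e_{3} + \frac{3720}{1079} e_{4} - \frac{620}{1079} e_{5}


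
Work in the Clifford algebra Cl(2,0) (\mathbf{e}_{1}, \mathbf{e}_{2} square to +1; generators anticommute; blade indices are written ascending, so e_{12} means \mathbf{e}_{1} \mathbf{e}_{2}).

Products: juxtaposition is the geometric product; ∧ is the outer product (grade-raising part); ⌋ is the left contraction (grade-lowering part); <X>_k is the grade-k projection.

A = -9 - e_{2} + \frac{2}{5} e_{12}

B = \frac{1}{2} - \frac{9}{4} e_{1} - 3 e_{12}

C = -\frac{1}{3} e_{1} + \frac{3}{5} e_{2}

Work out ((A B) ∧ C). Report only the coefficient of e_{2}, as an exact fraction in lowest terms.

step 1: -\frac{33}{10} + \frac{69}{4} e_{1} + \frac{2}{5} e_{2} + \frac{499}{20} e_{12}
step 2: \frac{11}{10} e_{1} - \frac{99}{50} e_{2} + \frac{629}{60} e_{12}
Answer: -\frac{99}{50}


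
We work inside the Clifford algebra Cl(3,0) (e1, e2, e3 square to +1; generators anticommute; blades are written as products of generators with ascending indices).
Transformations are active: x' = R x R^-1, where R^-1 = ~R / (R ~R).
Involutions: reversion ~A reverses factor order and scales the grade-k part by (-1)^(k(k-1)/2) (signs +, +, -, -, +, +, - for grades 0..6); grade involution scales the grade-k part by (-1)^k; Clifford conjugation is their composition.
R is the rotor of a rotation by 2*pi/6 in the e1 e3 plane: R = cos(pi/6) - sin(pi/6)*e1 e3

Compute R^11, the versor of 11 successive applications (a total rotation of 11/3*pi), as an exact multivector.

Half-angle bookkeeping: 11 applications in e1 e3 add up to rotor phase 11*pi/6 = 11*pi/6, so R^11 = cos(11*pi/6) - sin(11*pi/6)*e1 e3.
cos(11*pi/6) = sqrt(3)/2 and sin(11*pi/6) = -1/2, so R^11 = sqrt(3)/2 + 1/2*e1 e3. The net rotation is 5/3*pi (after discarding 1 full turn, each of which contributes a factor -1 to the rotor); the rotor keeps the half-angle phase exactly.
Answer: sqrt(3)/2 + 1/2*e1 e3


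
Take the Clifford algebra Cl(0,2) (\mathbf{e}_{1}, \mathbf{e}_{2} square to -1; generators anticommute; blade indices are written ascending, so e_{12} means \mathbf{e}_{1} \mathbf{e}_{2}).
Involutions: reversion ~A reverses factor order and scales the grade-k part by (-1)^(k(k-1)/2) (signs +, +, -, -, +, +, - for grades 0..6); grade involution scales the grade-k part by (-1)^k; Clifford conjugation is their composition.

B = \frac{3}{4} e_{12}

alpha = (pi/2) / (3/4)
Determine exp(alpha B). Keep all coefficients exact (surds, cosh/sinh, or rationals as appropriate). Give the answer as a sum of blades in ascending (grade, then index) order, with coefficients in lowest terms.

B^2 = (\frac{3}{4})^2*(e_{12})^2 = \frac{9}{16}*(-1) = -\frac{9}{16} (a basis 2-blade squares to minus the product of its generators' squares).
B^2 = -\frac{9}{16} — the series telescopes trigonometrically here: l = \frac{3}{4}, alpha*l = \frac{\pi}{2}, so exp(alpha B) = cos(\frac{\pi}{2}) + (sin(\frac{\pi}{2})/(\frac{3}{4}))*B = 0 + (\frac{4}{3})*B.
Answer: e_{12}


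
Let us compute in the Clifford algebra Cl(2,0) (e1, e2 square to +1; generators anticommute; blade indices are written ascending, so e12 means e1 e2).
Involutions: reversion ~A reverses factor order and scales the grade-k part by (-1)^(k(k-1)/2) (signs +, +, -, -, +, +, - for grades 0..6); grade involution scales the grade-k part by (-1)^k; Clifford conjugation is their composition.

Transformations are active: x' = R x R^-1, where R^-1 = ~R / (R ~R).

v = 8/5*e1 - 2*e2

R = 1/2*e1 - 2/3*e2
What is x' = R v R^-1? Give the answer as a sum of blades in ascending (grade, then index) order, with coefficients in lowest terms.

~R = 1/2*e1 - 2/3*e2, and R ~R = 25/36, so R^-1 = ~R / (25/36).
R v = 32/15 + 1/15*e12
Answer: 184/125*e1 - 262/125*e2


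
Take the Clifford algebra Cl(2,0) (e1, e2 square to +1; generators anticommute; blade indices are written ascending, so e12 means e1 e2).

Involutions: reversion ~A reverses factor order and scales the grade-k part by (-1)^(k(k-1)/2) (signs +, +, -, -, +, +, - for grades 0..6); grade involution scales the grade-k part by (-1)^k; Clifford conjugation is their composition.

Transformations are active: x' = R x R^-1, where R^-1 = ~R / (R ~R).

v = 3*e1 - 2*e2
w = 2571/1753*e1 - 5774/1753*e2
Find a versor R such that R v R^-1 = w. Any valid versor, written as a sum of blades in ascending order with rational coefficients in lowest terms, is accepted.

Key observation: q(v) = q(w) = 13 (sandwiches preserve the norm), so R = v + w = 7830/1753*e1 - 9280/1753*e2 works whenever it is invertible — the component of v along it is kept and (v - w)/2 reverses, sending v to w.
Answer: 7830/1753*e1 - 9280/1753*e2


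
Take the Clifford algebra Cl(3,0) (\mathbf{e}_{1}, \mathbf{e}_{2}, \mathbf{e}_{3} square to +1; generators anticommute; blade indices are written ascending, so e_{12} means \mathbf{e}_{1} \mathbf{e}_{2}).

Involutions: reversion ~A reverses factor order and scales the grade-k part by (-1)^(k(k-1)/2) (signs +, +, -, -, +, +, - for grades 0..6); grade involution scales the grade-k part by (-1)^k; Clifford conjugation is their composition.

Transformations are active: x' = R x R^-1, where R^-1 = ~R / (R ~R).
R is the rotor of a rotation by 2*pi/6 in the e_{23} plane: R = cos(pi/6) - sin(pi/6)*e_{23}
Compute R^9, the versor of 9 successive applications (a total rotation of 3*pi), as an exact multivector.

The rotor phase is half the rotation angle and phases add under composition, so 9 steps in the e_{23} plane accumulate phase 9*(pi/6) = \frac{3 \pi}{2}: R^9 = cos(\frac{3 \pi}{2}) - sin(\frac{3 \pi}{2})*e_{23}.
cos(\frac{3 \pi}{2}) = 0 and sin(\frac{3 \pi}{2}) = -1, so R^9 = e_{23}. The net rotation is 1*pi (after discarding 1 full turn, each of which contributes a factor -1 to the rotor); the rotor keeps the half-angle phase exactly.
Answer: e_{23}


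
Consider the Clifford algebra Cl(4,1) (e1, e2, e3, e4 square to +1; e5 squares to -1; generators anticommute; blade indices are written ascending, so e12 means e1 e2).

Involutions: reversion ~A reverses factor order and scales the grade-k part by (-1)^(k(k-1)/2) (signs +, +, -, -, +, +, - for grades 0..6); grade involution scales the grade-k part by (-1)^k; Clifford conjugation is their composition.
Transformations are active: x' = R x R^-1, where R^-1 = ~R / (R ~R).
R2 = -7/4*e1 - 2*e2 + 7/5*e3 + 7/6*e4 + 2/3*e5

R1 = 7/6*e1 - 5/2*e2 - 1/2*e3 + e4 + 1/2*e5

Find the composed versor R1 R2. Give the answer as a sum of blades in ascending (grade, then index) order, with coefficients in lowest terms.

Distribute over the terms of R1 (each basis-blade product reordered to ascending indices, repeated generators contracted through their squares):
(7/6*e1) R2 = -49/24 - 7/3*e12 + 49/30*e13 + 49/36*e14 + 7/9*e15
(-5/2*e2) R2 = 5 - 35/8*e12 - 7/2*e23 - 35/12*e24 - 5/3*e25
(-1/2*e3) R2 = -7/10 - 7/8*e13 - e23 - 7/12*e34 - 1/3*e35
(e4) R2 = 7/6 + 7/4*e14 + 2*e24 - 7/5*e34 + 2/3*e45
(1/2*e5) R2 = -1/3 + 7/8*e15 + e25 - 7/10*e35 - 7/12*e45
Summing the partial products and collecting blades:
Answer: 371/120 - 161/24*e12 + 91/120*e13 + 28/9*e14 + 119/72*e15 - 9/2*e23 - 11/12*e24 - 2/3*e25 - 119/60*e34 - 31/30*e35 + 1/12*e45


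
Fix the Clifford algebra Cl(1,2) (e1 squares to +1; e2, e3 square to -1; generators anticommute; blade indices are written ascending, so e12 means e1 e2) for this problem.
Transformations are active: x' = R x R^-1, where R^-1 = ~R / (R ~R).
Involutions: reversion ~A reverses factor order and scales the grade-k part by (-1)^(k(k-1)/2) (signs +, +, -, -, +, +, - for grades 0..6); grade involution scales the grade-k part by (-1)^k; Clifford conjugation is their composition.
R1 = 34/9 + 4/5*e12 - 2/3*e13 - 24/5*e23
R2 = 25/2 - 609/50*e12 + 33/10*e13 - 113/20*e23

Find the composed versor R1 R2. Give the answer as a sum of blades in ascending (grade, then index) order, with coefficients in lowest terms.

Distribute over the terms of R1 (each basis-blade product reordered to ascending indices, repeated generators contracted through their squares):
(34/9) R2 = 425/9 - 3451/75*e12 + 187/15*e13 - 1921/90*e23
(4/5*e12) R2 = -1218/125 + 10*e12 + 113/25*e13 - 66/25*e23
(-2/3*e13) R2 = -11/5 + 113/30*e12 - 25/3*e13 + 203/25*e23
(-24/5*e23) R2 = -678/25 + 396/25*e12 + 7308/125*e13 - 60*e23
Summing the partial products and collecting blades:
Answer: 9178/1125 - 2461/150*e12 + 25169/375*e13 - 34139/450*e23


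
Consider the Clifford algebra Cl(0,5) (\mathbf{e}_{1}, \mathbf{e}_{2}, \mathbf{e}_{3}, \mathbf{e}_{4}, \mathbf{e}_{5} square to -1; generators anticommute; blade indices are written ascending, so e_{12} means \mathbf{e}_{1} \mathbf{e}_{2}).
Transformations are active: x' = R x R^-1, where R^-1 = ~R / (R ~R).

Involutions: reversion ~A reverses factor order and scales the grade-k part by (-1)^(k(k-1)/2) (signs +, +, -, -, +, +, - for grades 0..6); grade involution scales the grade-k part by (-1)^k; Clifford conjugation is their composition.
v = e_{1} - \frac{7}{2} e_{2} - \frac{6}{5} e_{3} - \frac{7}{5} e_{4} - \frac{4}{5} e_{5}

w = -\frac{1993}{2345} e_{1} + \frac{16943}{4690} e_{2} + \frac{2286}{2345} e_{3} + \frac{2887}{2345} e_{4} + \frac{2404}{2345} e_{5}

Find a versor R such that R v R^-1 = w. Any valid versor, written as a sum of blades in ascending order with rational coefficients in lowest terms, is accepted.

R = v + w = \frac{352}{2345} e_{1} + \frac{264}{2345} e_{2} - \frac{528}{2345} e_{3} - \frac{396}{2345} e_{4} + \frac{528}{2345} e_{5} works: the equal norms (-\frac{1729}{100}) guarantee its sandwich swaps v into w.
Answer: \frac{352}{2345} e_{1} + \frac{264}{2345} e_{2} - \frac{528}{2345} e_{3} - \frac{396}{2345} e_{4} + \frac{528}{2345} e_{5}


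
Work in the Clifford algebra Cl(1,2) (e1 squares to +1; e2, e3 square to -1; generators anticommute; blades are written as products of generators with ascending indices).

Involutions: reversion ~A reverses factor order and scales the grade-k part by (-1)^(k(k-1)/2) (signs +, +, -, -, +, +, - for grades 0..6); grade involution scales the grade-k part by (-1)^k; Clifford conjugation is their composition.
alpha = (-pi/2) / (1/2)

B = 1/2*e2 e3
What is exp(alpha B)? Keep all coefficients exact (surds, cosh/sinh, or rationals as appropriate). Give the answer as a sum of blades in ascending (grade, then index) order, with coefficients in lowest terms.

B^2 = (1/2)^2*(e2 e3)^2 = 1/4*(-1) = -1/4 (a basis 2-blade squares to minus the product of its generators' squares).
B^2 = -1/4 — since the square is negative, the closed form is circular: l = 1/2, alpha*l = -pi/2, so exp(alpha B) = cos(-pi/2) + (sin(-pi/2)/(1/2))*B = 0 + (-2)*B.
Answer: -e2 e3


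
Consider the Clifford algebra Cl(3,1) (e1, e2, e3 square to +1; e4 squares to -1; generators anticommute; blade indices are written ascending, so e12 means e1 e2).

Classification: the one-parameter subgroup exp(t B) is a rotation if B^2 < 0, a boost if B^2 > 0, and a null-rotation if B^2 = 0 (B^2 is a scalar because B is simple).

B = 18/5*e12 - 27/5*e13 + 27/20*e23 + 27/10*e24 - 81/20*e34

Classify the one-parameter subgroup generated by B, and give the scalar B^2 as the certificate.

B^2 term by term: the squares give (18/5)^2*(e12)^2 + (-27/5)^2*(e13)^2 + (27/20)^2*(e23)^2 + (27/10)^2*(e24)^2 + (-81/20)^2*(e34)^2 = 324/25*(-1) + 729/25*(-1) + 729/400*(-1) + 729/100*(+1) + 6561/400*(+1) = -81/4 (each basis 2-blade squares to minus the product of its generators' squares); cross terms between blades sharing an index anticommute and cancel; the commuting (index-disjoint) pairs give grade-4 terms 2*c*c'*(blade product), which cancel blade by blade — e1234: -729/25 + 729/25 = 0 — confirming B is simple. So B^2 = -81/4.
Answer: rotation, certificate B^2 = -81/4. Key observation: B^2 = -81/4 is a conjugation invariant, so its sign decides the class regardless of the surface form of B.


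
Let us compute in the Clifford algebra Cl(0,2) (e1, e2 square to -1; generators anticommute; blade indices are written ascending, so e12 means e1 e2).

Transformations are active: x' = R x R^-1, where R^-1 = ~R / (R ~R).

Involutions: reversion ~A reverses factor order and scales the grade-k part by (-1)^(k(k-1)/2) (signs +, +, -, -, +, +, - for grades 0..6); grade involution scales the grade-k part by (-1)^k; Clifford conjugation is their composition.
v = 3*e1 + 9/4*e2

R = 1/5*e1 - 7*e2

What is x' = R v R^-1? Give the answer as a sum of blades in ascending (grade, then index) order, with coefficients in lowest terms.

~R = 1/5*e1 - 7*e2, and R ~R = -1226/25, so R^-1 = ~R / (-1226/25).
R v = 303/20 + 429/20*e12
Answer: -7659/2452*e1 + 1272/613*e2


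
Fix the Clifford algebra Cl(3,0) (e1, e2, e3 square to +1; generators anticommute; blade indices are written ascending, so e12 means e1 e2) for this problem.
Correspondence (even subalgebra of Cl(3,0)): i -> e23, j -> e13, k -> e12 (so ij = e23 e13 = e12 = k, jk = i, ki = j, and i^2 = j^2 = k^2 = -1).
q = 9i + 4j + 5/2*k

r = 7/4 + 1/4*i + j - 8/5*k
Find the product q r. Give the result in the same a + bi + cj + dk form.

In blades: q = 5/2*e12 + 4*e13 + 9*e23, r = 7/4 - 8/5*e12 + e13 + 1/4*e23.
Distribute q over r term by term (generator squares from the signature, products reordered to ascending indices): (5/2*e12)*r = 4 + 35/8*e12 + 5/8*e13 - 5/2*e23; (4*e13)*r = -4 - e12 + 7*e13 - 32/5*e23; (9*e23)*r = -9/4 + 9*e12 + 72/5*e13 + 63/4*e23.
Sum: -9/4 + 99/8*e12 + 881/40*e13 + 137/20*e23; translating back through the correspondence:
Answer: -9/4 + 137/20*i + 881/40*j + 99/8*k
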